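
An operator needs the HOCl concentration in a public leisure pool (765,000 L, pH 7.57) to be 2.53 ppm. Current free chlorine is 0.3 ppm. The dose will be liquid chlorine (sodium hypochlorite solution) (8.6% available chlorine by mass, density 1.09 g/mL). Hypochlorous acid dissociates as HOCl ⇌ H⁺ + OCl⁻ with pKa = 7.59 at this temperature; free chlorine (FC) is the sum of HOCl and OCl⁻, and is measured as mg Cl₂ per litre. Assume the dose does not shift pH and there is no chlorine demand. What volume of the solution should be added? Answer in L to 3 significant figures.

[OCl⁻]/[HOCl] = 10^(pH − pKa) = 10^(7.57 − 7.59) = 0.955; fraction as HOCl = 1/(1 + 0.955) = 0.5115.
Free chlorine required for 2.53 ppm HOCl: 2.53 / 0.5115 = 4.946 ppm.
FC to add: 4.946 − 0.3 = 4.646 mg/L as Cl₂.
Cl₂ equivalent: 4.646 mg/L × 765,000 L = 3554 g.
Product at 8.6% available Cl: 3554 / 0.086 = 41,330 g.
Volume: 41,330 g ÷ 1.09 g/mL = 37,920 mL.

37.9 L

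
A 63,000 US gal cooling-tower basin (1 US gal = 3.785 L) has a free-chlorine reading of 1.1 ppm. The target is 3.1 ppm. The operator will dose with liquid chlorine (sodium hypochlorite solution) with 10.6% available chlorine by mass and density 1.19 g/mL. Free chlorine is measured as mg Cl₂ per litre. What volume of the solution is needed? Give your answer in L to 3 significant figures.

Volume: 63,000 US gal × 3.785 L/gal = 238,455 L.
Chlorine deficit: 3.1 − 1.1 = 2 ppm = 2 mg/L as Cl₂.
Cl₂ equivalent needed: 2 mg/L × 238,455 L = 476,900 mg = 476.9 g.
Product at 10.6% available chlorine: 476.9 / 0.106 = 4499 g.
Volume at density 1.19 g/mL: 4499 g ÷ 1.19 g/mL = 3781 mL.

3.78 L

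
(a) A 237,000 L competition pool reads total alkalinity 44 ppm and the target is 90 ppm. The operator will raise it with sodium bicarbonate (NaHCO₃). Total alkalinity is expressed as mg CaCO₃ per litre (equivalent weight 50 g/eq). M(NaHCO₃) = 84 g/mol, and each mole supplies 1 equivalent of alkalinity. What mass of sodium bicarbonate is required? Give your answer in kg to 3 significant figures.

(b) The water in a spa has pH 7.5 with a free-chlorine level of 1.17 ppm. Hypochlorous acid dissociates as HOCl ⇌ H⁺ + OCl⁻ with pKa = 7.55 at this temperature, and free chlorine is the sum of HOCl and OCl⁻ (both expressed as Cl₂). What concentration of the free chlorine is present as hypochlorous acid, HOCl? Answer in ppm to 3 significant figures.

(a) Alkalinity to add: (90 − 44) = 46 mg/L as CaCO₃ × 237,000 L = 10,900 g as CaCO₃.
(a) Equivalents: 10,900 g ÷ 50 g/eq = 218 eq.
(a) NaHCO₃ supplies 1 eq per mole → 218 mol.
(a) Mass: 218 mol × 84 g/mol = 18,320 g.

(b) [OCl⁻]/[HOCl] = 10^(pH − pKa) = 10^(7.5 − 7.55) = 10^-0.05 = 0.8913.
(b) Fraction as HOCl = 1 / (1 + 0.8913) = 0.5288.
(b) HOCl = 0.5288 × 1.17 ppm = 0.6186 ppm.

(a) 18.3 kg; (b) 0.619 ppm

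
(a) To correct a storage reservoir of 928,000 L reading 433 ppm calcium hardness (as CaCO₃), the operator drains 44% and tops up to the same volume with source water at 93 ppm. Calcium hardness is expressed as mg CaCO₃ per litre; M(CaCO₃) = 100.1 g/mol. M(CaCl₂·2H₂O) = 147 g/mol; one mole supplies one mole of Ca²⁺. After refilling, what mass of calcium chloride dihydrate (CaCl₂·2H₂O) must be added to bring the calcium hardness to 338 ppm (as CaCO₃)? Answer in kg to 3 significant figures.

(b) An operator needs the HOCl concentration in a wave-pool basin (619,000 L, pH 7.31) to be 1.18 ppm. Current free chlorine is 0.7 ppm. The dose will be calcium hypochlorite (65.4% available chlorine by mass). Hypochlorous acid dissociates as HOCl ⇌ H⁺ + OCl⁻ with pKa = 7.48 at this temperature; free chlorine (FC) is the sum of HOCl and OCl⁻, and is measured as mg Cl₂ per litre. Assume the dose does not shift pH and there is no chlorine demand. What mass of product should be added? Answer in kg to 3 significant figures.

(a) After draining 44% and refilling: 433 × 0.56 + 93 × 0.44 = 283.4 ppm.
(a) Deficit to target: 338 − 283.4 = 54.6 mg/L.
(a) As CaCO₃: 54.6 mg/L × 928,000 L = 50,670 g; ÷ 100.1 = 506.2 mol Ca²⁺.
(a) Mass: 506.2 × 147 = 74,410 g.

(b) [OCl⁻]/[HOCl] = 10^(pH − pKa) = 10^(7.31 − 7.48) = 0.6761; fraction as HOCl = 1/(1 + 0.6761) = 0.5966.
(b) Free chlorine required for 1.18 ppm HOCl: 1.18 / 0.5966 = 1.978 ppm.
(b) FC to add: 1.978 − 0.7 = 1.278 mg/L as Cl₂.
(b) Cl₂ equivalent: 1.278 mg/L × 619,000 L = 790.9 g.
(b) Product at 65.4% available Cl: 790.9 / 0.654 = 1209 g.

(a) 74.4 kg; (b) 1.21 kg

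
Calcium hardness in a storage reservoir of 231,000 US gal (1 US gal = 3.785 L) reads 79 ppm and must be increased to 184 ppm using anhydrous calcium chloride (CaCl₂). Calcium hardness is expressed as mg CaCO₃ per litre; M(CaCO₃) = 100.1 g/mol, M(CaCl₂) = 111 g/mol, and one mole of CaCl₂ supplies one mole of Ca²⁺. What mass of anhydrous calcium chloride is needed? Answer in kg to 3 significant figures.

Volume: 231,000 US gal × 3.785 L/gal = 874,335 L.
Hardness to add: (184 − 79) = 105 mg/L as CaCO₃ × 874,335 L = 91,810 g as CaCO₃.
Moles of Ca²⁺ (1 mol Ca²⁺ ≡ 1 mol CaCO₃): 91,810 / 100.1 g/mol = 917.1 mol.
Mass of CaCl₂: 917.1 × 111 = 101,800 g.

102 kg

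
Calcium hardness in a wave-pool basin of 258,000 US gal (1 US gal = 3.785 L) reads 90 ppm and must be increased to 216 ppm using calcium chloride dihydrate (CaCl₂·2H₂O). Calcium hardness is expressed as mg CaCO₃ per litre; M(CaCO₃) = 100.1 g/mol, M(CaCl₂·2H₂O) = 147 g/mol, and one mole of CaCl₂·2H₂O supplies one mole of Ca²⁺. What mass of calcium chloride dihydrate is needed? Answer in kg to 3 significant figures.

181 kg

Volume: 258,000 US gal × 3.785 L/gal = 976,530 L.
Hardness to add: (216 − 90) = 126 mg/L as CaCO₃ × 976,530 L = 123,000 g as CaCO₃.
Moles of Ca²⁺ (1 mol Ca²⁺ ≡ 1 mol CaCO₃): 123,000 / 100.1 g/mol = 1229 mol.
Mass of CaCl₂·2H₂O: 1229 × 147 = 180,700 g.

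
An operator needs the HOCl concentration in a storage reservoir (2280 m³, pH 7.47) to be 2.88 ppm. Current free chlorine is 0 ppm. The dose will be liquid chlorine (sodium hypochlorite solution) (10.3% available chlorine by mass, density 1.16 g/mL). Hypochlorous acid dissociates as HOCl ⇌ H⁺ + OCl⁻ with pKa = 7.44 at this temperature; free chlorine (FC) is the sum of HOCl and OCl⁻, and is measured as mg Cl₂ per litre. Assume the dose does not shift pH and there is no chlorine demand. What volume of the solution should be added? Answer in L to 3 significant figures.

114 L

Volume: 2280 m³ = 2,280,000 L.
[OCl⁻]/[HOCl] = 10^(pH − pKa) = 10^(7.47 − 7.44) = 1.072; fraction as HOCl = 1/(1 + 1.072) = 0.4827.
Free chlorine required for 2.88 ppm HOCl: 2.88 / 0.4827 = 5.966 ppm.
FC to add: 5.966 − 0 = 5.966 mg/L as Cl₂.
Cl₂ equivalent: 5.966 mg/L × 2,280,000 L = 13,600 g.
Product at 10.3% available Cl: 13,600 / 0.103 = 132,100 g.
Volume: 132,100 g ÷ 1.16 g/mL = 113,800 mL.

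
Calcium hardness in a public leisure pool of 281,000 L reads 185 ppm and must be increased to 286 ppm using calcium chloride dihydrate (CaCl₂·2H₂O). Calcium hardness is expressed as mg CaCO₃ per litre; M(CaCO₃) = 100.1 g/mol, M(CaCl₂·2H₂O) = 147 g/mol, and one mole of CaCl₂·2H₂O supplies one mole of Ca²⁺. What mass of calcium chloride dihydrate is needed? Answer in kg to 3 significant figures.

41.7 kg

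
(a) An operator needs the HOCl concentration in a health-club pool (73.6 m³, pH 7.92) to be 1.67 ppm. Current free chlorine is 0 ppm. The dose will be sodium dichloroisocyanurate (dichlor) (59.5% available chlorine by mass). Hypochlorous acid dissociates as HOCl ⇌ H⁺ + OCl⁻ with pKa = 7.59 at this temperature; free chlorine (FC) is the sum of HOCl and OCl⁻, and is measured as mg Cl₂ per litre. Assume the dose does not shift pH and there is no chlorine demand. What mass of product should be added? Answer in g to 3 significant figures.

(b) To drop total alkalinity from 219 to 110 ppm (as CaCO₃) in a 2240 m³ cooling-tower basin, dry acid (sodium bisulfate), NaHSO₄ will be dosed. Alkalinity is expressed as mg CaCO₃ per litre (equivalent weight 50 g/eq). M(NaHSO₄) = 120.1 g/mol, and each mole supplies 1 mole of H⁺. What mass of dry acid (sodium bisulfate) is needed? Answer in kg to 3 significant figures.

(a) 648 g; (b) 586 kg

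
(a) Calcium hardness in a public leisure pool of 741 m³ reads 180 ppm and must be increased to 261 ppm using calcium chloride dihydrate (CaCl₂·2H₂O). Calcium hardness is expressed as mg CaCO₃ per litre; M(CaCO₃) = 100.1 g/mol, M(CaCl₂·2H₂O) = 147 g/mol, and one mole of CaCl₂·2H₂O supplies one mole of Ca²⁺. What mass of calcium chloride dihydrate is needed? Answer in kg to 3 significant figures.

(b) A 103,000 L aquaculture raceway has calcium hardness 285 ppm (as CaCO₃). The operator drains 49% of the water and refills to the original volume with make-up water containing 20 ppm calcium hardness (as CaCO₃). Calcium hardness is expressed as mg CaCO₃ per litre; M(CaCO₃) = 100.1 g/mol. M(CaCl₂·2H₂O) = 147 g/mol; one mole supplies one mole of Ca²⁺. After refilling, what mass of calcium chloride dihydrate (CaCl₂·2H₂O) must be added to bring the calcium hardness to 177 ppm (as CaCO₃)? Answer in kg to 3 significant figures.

(a) Volume: 741 m³ = 741,000 L.
(a) Hardness to add: (261 − 180) = 81 mg/L as CaCO₃ × 741,000 L = 60,020 g as CaCO₃.
(a) Moles of Ca²⁺ (1 mol Ca²⁺ ≡ 1 mol CaCO₃): 60,020 / 100.1 g/mol = 599.6 mol.
(a) Mass of CaCl₂·2H₂O: 599.6 × 147 = 88,140 g.

(b) After draining 49% and refilling: 285 × 0.51 + 20 × 0.49 = 155.15 ppm.
(b) Deficit to target: 177 − 155.15 = 21.85 mg/L.
(b) As CaCO₃: 21.85 mg/L × 103,000 L = 2251 g; ÷ 100.1 = 22.48 mol Ca²⁺.
(b) Mass: 22.48 × 147 = 3305 g.

(a) 88.1 kg; (b) 3.31 kg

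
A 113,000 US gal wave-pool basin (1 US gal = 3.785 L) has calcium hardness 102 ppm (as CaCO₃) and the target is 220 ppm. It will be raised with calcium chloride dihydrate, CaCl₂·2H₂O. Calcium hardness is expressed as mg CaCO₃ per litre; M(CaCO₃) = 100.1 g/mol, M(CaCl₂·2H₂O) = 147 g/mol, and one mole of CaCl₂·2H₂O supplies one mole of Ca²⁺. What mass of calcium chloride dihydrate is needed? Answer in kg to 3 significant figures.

74.1 kg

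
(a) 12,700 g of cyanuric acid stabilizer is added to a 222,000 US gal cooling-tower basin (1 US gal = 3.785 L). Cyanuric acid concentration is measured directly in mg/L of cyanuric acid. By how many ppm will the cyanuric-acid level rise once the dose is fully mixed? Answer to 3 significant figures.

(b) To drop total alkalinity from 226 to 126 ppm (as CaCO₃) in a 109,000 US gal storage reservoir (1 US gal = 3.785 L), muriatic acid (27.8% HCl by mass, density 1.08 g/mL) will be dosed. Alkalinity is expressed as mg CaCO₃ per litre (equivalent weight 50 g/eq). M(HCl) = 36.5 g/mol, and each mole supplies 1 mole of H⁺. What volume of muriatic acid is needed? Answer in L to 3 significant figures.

(a) Volume: 222,000 US gal × 3.785 L/gal = 840,270 L.
(a) Rise: 12,700 g / 840,270 L × 1000 = 15.11 mg/L.

(b) Volume: 109,000 US gal × 3.785 L/gal = 412,565 L.
(b) Alkalinity to neutralize: (226 − 126) = 100 mg/L as CaCO₃ × 412,565 L = 41,260 g as CaCO₃.
(b) Equivalents of H⁺ required: 41,260 ÷ 50 g/eq = 825.1 eq = 825.1 mol HCl.
(b) Mass of HCl: 825.1 × 36.5 = 30,120 g.
(b) Mass of 27.8% solution: 30,120 / 0.278 = 108,300 g.
(b) Volume: 108,300 g ÷ 1.08 g/mL = 100,300 mL.

(a) 15.1 ppm; (b) 100 L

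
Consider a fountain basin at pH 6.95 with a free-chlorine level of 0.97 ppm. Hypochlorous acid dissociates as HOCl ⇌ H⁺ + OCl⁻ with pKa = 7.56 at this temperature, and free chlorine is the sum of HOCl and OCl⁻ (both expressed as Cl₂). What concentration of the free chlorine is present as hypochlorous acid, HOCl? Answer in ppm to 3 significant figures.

0.779 ppm

[OCl⁻]/[HOCl] = 10^(pH − pKa) = 10^(6.95 − 7.56) = 10^-0.61 = 0.2455.
Fraction as HOCl = 1 / (1 + 0.2455) = 0.8029.
HOCl = 0.8029 × 0.97 ppm = 0.7788 ppm.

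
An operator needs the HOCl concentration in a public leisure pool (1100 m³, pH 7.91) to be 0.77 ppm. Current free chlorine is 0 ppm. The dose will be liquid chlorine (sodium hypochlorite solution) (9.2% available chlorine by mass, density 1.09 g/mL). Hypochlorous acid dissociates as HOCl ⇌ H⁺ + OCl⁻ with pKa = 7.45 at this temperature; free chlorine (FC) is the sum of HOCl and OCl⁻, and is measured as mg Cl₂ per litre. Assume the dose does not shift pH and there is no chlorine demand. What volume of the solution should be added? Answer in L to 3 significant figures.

32.8 L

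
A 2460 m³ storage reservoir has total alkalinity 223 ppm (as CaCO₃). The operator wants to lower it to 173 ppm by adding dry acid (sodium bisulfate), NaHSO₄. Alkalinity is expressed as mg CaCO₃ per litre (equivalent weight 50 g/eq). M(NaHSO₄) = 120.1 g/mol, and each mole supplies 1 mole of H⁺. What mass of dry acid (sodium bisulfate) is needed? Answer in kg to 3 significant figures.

Volume: 2460 m³ = 2,460,000 L.
Alkalinity to neutralize: (223 − 173) = 50 mg/L as CaCO₃ × 2,460,000 L = 123,000 g as CaCO₃.
Equivalents of H⁺ required: 123,000 ÷ 50 g/eq = 2460 eq = 2460 mol NaHSO₄.
Mass of NaHSO₄: 2460 × 120.1 = 295,400 g.

295 kg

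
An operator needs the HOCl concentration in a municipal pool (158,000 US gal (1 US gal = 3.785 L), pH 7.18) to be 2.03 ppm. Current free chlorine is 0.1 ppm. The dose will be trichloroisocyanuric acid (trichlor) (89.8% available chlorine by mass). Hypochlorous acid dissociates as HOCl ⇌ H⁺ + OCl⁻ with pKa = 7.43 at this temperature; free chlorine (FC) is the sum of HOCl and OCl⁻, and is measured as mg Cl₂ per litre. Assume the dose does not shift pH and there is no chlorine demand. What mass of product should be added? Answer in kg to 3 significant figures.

2.05 kg

Volume: 158,000 US gal × 3.785 L/gal = 598,030 L.
[OCl⁻]/[HOCl] = 10^(pH − pKa) = 10^(7.18 − 7.43) = 0.5623; fraction as HOCl = 1/(1 + 0.5623) = 0.6401.
Free chlorine required for 2.03 ppm HOCl: 2.03 / 0.6401 = 3.172 ppm.
FC to add: 3.172 − 0.1 = 3.072 mg/L as Cl₂.
Cl₂ equivalent: 3.072 mg/L × 598,030 L = 1837 g.
Product at 89.8% available Cl: 1837 / 0.898 = 2046 g.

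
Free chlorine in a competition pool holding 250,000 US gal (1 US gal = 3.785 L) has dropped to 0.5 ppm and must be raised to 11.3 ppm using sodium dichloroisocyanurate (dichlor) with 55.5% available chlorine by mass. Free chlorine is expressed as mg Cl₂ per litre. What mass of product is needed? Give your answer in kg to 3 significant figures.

Volume: 250,000 US gal × 3.785 L/gal = 946,250 L.
Chlorine deficit: 11.3 − 0.5 = 10.8 ppm = 10.8 mg/L as Cl₂.
Cl₂ equivalent needed: 10.8 mg/L × 946,250 L = 10,220,000 mg = 10,220 g.
Product at 55.5% available chlorine: 10,220 / 0.555 = 18,410 g.

18.4 kg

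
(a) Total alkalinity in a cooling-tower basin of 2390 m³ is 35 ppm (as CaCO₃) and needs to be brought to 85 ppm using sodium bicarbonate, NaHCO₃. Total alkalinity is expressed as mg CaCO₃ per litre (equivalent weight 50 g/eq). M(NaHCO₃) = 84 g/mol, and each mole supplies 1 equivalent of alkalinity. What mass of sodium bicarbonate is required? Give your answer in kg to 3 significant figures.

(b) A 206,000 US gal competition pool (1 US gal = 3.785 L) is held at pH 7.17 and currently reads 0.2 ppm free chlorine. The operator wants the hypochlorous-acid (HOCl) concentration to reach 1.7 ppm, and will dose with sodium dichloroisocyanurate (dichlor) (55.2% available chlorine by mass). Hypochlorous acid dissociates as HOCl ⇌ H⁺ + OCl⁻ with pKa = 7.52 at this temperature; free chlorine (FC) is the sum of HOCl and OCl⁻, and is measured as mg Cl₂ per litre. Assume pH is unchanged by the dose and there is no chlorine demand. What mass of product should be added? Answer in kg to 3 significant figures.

(a) 201 kg; (b) 3.19 kg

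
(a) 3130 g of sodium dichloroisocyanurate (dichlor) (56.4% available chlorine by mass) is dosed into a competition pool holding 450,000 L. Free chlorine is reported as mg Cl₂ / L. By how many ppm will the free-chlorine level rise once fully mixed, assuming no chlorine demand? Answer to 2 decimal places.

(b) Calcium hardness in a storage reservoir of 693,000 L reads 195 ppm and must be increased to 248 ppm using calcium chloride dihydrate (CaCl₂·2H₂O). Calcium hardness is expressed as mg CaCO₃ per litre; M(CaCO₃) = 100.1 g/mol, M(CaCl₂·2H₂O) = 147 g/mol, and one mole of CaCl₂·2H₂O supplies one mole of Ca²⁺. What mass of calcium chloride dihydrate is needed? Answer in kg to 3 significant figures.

(a) 3.92 ppm; (b) 53.9 kg

(a) Available chlorine delivered: 3130 g × 0.564 = 1765 g as Cl₂.
(a) Concentration rise: 1765 g / 450,000 L = 3.923 mg/L = 3.92 ppm.

(b) Hardness to add: (248 − 195) = 53 mg/L as CaCO₃ × 693,000 L = 36,730 g as CaCO₃.
(b) Moles of Ca²⁺ (1 mol Ca²⁺ ≡ 1 mol CaCO₃): 36,730 / 100.1 g/mol = 366.9 mol.
(b) Mass of CaCl₂·2H₂O: 366.9 × 147 = 53,940 g.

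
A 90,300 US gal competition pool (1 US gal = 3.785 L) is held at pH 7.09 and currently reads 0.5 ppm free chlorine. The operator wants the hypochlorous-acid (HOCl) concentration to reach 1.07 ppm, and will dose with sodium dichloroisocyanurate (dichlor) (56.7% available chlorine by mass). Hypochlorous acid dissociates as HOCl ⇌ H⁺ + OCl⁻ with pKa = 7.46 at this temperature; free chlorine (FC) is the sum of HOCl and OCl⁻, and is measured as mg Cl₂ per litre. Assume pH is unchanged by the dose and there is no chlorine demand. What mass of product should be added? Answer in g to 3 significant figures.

619 g

Volume: 90,300 US gal × 3.785 L/gal = 341,786 L.
[OCl⁻]/[HOCl] = 10^(pH − pKa) = 10^(7.09 − 7.46) = 0.4266; fraction as HOCl = 1/(1 + 0.4266) = 0.701.
Free chlorine required for 1.07 ppm HOCl: 1.07 / 0.701 = 1.526 ppm.
FC to add: 1.526 − 0.5 = 1.026 mg/L as Cl₂.
Cl₂ equivalent: 1.026 mg/L × 341,786 L = 350.8 g.
Product at 56.7% available Cl: 350.8 / 0.567 = 618.7 g.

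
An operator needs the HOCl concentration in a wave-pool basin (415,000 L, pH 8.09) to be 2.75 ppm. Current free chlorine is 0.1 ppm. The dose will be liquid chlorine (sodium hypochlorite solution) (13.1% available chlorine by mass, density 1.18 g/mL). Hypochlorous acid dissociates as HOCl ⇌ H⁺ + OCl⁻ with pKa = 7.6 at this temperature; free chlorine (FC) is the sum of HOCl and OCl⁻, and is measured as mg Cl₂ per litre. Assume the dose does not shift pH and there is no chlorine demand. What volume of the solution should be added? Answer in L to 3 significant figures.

29.9 L

[OCl⁻]/[HOCl] = 10^(pH − pKa) = 10^(8.09 − 7.6) = 3.09; fraction as HOCl = 1/(1 + 3.09) = 0.2445.
Free chlorine required for 2.75 ppm HOCl: 2.75 / 0.2445 = 11.25 ppm.
FC to add: 11.25 − 0.1 = 11.15 mg/L as Cl₂.
Cl₂ equivalent: 11.15 mg/L × 415,000 L = 4627 g.
Product at 13.1% available Cl: 4627 / 0.131 = 35,320 g.
Volume: 35,320 g ÷ 1.18 g/mL = 29,930 mL.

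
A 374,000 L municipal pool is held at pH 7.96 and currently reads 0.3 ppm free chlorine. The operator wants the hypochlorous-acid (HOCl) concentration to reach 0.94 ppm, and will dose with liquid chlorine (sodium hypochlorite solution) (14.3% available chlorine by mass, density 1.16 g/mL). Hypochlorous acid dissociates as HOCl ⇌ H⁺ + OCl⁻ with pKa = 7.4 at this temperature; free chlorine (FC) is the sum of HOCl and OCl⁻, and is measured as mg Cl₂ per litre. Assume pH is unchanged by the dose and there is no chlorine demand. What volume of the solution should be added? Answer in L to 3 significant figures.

9.14 L

[OCl⁻]/[HOCl] = 10^(pH − pKa) = 10^(7.96 − 7.4) = 3.631; fraction as HOCl = 1/(1 + 3.631) = 0.2159.
Free chlorine required for 0.94 ppm HOCl: 0.94 / 0.2159 = 4.353 ppm.
FC to add: 4.353 − 0.3 = 4.053 mg/L as Cl₂.
Cl₂ equivalent: 4.053 mg/L × 374,000 L = 1516 g.
Product at 14.3% available Cl: 1516 / 0.143 = 10,600 g.
Volume: 10,600 g ÷ 1.16 g/mL = 9138 mL.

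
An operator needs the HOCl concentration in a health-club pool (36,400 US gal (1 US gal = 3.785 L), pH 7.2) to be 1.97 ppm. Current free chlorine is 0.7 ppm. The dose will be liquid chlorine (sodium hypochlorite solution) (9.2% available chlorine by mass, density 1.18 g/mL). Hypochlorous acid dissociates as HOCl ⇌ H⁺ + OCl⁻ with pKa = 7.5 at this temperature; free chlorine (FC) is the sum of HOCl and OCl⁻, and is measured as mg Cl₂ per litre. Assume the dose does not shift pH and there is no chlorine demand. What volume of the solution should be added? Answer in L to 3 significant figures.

2.86 L

Volume: 36,400 US gal × 3.785 L/gal = 137,774 L.
[OCl⁻]/[HOCl] = 10^(pH − pKa) = 10^(7.2 − 7.5) = 0.5012; fraction as HOCl = 1/(1 + 0.5012) = 0.6661.
Free chlorine required for 1.97 ppm HOCl: 1.97 / 0.6661 = 2.957 ppm.
FC to add: 2.957 − 0.7 = 2.257 mg/L as Cl₂.
Cl₂ equivalent: 2.257 mg/L × 137,774 L = 311 g.
Product at 9.2% available Cl: 311 / 0.092 = 3380 g.
Volume: 3380 g ÷ 1.18 g/mL = 2865 mL.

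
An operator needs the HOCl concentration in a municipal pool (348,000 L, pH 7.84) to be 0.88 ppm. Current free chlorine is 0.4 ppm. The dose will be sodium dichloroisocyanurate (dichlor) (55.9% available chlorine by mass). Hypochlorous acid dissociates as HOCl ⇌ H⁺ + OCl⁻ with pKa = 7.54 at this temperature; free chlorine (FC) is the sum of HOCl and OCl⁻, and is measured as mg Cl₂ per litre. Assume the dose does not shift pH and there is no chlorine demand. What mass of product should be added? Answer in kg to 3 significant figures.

1.39 kg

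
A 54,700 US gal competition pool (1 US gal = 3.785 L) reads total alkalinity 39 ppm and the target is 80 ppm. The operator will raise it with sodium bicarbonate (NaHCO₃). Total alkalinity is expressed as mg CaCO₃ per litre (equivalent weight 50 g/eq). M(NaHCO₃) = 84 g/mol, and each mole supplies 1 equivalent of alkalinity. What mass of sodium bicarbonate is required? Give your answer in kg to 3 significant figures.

Volume: 54,700 US gal × 3.785 L/gal = 207,040 L.
Alkalinity to add: (80 − 39) = 41 mg/L as CaCO₃ × 207,040 L = 8489 g as CaCO₃.
Equivalents: 8489 g ÷ 50 g/eq = 169.8 eq.
NaHCO₃ supplies 1 eq per mole → 169.8 mol.
Mass: 169.8 mol × 84 g/mol = 14,260 g.

14.3 kg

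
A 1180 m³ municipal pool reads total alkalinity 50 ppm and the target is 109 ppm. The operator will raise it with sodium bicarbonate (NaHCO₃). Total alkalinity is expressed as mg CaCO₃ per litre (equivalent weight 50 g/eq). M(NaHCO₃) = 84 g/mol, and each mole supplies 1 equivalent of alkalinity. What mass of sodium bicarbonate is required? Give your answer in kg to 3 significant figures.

117 kg

Volume: 1180 m³ = 1,180,000 L.
Alkalinity to add: (109 − 50) = 59 mg/L as CaCO₃ × 1,180,000 L = 69,620 g as CaCO₃.
Equivalents: 69,620 g ÷ 50 g/eq = 1392 eq.
NaHCO₃ supplies 1 eq per mole → 1392 mol.
Mass: 1392 mol × 84 g/mol = 117,000 g.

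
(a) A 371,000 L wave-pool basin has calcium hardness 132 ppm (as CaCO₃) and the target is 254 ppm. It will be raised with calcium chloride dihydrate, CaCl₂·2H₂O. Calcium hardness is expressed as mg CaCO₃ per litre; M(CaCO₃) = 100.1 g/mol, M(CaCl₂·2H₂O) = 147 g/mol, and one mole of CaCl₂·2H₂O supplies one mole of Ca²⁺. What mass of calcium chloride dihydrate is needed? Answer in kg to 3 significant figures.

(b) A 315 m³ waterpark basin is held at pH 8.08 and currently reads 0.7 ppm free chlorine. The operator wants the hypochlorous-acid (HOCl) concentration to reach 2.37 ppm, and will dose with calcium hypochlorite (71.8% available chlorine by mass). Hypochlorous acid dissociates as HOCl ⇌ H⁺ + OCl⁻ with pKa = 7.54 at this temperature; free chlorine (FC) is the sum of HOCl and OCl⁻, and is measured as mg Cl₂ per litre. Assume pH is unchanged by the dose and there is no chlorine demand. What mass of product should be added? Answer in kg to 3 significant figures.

(a) 66.5 kg; (b) 4.34 kg

(a) Hardness to add: (254 − 132) = 122 mg/L as CaCO₃ × 371,000 L = 45,260 g as CaCO₃.
(a) Moles of Ca²⁺ (1 mol Ca²⁺ ≡ 1 mol CaCO₃): 45,260 / 100.1 g/mol = 452.2 mol.
(a) Mass of CaCl₂·2H₂O: 452.2 × 147 = 66,470 g.

(b) Volume: 315 m³ = 315,000 L.
(b) [OCl⁻]/[HOCl] = 10^(pH − pKa) = 10^(8.08 − 7.54) = 3.467; fraction as HOCl = 1/(1 + 3.467) = 0.2238.
(b) Free chlorine required for 2.37 ppm HOCl: 2.37 / 0.2238 = 10.59 ppm.
(b) FC to add: 10.59 − 0.7 = 9.888 mg/L as Cl₂.
(b) Cl₂ equivalent: 9.888 mg/L × 315,000 L = 3115 g.
(b) Product at 71.8% available Cl: 3115 / 0.718 = 4338 g.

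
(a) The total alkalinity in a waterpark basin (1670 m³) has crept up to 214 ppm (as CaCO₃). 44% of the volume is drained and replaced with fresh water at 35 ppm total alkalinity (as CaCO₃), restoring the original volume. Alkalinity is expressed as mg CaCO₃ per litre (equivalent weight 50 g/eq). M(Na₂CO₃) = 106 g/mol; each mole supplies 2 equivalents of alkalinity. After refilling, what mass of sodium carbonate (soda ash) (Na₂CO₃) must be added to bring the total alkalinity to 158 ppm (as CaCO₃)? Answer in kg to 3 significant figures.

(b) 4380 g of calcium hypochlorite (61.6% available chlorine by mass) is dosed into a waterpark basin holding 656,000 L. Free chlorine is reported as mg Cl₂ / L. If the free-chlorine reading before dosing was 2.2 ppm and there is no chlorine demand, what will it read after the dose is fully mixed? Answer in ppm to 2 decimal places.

(a) Volume: 1670 m³ = 1,670,000 L.
(a) After draining 44% and refilling: 214 × 0.56 + 35 × 0.44 = 135.24 ppm.
(a) Deficit to target: 158 − 135.24 = 22.76 mg/L.
(a) As CaCO₃: 22.76 mg/L × 1,670,000 L = 38,010 g; ÷ 50 g/eq ÷ 2 = 380.1 mol Na₂CO₃.
(a) Mass: 380.1 × 106 = 40,290 g.

(b) Available chlorine delivered: 4380 g × 0.616 = 2698 g as Cl₂.
(b) Concentration rise: 2698 g / 656,000 L = 4.113 mg/L = 4.11 ppm.
(b) Final FC: 2.2 + 4.11 = 6.31 ppm.

(a) 40.3 kg; (b) 6.31 ppm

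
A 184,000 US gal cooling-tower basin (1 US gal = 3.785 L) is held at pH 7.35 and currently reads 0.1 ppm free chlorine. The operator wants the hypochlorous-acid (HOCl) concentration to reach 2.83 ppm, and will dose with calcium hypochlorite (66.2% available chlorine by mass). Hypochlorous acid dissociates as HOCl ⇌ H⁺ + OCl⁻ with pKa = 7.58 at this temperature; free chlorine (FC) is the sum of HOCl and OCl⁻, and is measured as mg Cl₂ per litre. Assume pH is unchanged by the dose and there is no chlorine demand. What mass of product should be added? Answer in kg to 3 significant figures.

Volume: 184,000 US gal × 3.785 L/gal = 696,440 L.
[OCl⁻]/[HOCl] = 10^(pH − pKa) = 10^(7.35 − 7.58) = 0.5888; fraction as HOCl = 1/(1 + 0.5888) = 0.6294.
Free chlorine required for 2.83 ppm HOCl: 2.83 / 0.6294 = 4.496 ppm.
FC to add: 4.496 − 0.1 = 4.396 mg/L as Cl₂.
Cl₂ equivalent: 4.396 mg/L × 696,440 L = 3062 g.
Product at 66.2% available Cl: 3062 / 0.662 = 4625 g.

4.63 kg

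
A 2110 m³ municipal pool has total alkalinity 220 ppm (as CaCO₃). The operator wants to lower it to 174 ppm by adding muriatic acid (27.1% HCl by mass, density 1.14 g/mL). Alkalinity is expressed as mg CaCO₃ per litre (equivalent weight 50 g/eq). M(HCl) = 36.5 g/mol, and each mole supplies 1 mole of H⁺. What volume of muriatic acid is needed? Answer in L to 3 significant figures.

Volume: 2110 m³ = 2,110,000 L.
Alkalinity to neutralize: (220 − 174) = 46 mg/L as CaCO₃ × 2,110,000 L = 97,060 g as CaCO₃.
Equivalents of H⁺ required: 97,060 ÷ 50 g/eq = 1941 eq = 1941 mol HCl.
Mass of HCl: 1941 × 36.5 = 70,850 g.
Mass of 27.1% solution: 70,850 / 0.271 = 261,500 g.
Volume: 261,500 g ÷ 1.14 g/mL = 229,300 mL.

229 L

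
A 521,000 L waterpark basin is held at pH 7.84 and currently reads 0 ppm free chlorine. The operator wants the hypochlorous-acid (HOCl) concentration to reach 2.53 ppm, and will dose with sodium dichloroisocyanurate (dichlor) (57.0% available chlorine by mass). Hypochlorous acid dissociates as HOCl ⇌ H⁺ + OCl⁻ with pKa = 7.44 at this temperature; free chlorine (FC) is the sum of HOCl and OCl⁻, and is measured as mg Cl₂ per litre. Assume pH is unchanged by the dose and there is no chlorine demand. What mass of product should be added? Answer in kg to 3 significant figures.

8.12 kg

[OCl⁻]/[HOCl] = 10^(pH − pKa) = 10^(7.84 − 7.44) = 2.512; fraction as HOCl = 1/(1 + 2.512) = 0.2847.
Free chlorine required for 2.53 ppm HOCl: 2.53 / 0.2847 = 8.885 ppm.
FC to add: 8.885 − 0 = 8.885 mg/L as Cl₂.
Cl₂ equivalent: 8.885 mg/L × 521,000 L = 4629 g.
Product at 57.0% available Cl: 4629 / 0.57 = 8121 g.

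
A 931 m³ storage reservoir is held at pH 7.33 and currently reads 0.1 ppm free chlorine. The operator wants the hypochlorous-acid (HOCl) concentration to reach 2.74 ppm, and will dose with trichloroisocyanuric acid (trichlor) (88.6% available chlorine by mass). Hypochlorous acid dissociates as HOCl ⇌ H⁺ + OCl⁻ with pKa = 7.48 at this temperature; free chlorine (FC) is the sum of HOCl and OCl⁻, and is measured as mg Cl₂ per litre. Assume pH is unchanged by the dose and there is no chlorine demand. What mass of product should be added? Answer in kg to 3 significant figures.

Volume: 931 m³ = 931,000 L.
[OCl⁻]/[HOCl] = 10^(pH − pKa) = 10^(7.33 − 7.48) = 0.7079; fraction as HOCl = 1/(1 + 0.7079) = 0.5855.
Free chlorine required for 2.74 ppm HOCl: 2.74 / 0.5855 = 4.68 ppm.
FC to add: 4.68 − 0.1 = 4.58 mg/L as Cl₂.
Cl₂ equivalent: 4.58 mg/L × 931,000 L = 4264 g.
Product at 88.6% available Cl: 4264 / 0.886 = 4812 g.

4.81 kg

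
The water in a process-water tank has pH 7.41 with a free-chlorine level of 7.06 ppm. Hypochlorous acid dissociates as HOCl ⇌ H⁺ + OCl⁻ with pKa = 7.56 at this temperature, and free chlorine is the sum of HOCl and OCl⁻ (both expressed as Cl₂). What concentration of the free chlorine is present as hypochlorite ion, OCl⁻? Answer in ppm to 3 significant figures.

2.93 ppm

[OCl⁻]/[HOCl] = 10^(pH − pKa) = 10^(7.41 − 7.56) = 10^-0.15 = 0.7079.
Fraction as HOCl = 1 / (1 + 0.7079) = 0.5855.
OCl⁻ = (1 − 0.5855) × 7.06 ppm = 2.926 ppm.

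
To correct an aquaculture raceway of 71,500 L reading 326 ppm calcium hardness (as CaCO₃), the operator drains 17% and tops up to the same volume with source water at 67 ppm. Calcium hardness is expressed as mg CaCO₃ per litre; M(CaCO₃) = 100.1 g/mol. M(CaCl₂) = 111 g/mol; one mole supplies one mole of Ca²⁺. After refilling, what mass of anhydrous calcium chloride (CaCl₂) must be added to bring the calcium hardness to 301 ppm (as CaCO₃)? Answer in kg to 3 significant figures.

1.51 kg

After draining 17% and refilling: 326 × 0.83 + 67 × 0.17 = 281.97 ppm.
Deficit to target: 301 − 281.97 = 19.03 mg/L.
As CaCO₃: 19.03 mg/L × 71,500 L = 1361 g; ÷ 100.1 = 13.59 mol Ca²⁺.
Mass: 13.59 × 111 = 1509 g.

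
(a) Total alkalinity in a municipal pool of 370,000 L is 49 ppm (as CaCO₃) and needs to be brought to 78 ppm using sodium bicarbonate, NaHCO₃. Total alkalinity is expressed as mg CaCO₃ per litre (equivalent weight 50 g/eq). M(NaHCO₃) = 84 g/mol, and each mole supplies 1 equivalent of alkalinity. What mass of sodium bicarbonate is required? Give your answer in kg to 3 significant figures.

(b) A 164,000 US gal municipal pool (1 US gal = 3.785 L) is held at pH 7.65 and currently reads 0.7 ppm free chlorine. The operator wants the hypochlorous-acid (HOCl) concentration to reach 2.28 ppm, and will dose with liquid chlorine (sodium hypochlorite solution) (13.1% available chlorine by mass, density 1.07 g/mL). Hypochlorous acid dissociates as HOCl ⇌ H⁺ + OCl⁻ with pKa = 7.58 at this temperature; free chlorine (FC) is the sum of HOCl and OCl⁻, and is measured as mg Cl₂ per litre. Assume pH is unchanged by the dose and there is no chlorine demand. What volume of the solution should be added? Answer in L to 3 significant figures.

(a) 18.0 kg; (b) 18.9 L

(a) Alkalinity to add: (78 − 49) = 29 mg/L as CaCO₃ × 370,000 L = 10,730 g as CaCO₃.
(a) Equivalents: 10,730 g ÷ 50 g/eq = 214.6 eq.
(a) NaHCO₃ supplies 1 eq per mole → 214.6 mol.
(a) Mass: 214.6 mol × 84 g/mol = 18,030 g.

(b) Volume: 164,000 US gal × 3.785 L/gal = 620,740 L.
(b) [OCl⁻]/[HOCl] = 10^(pH − pKa) = 10^(7.65 − 7.58) = 1.175; fraction as HOCl = 1/(1 + 1.175) = 0.4598.
(b) Free chlorine required for 2.28 ppm HOCl: 2.28 / 0.4598 = 4.959 ppm.
(b) FC to add: 4.959 − 0.7 = 4.259 mg/L as Cl₂.
(b) Cl₂ equivalent: 4.259 mg/L × 620,740 L = 2644 g.
(b) Product at 13.1% available Cl: 2644 / 0.131 = 20,180 g.
(b) Volume: 20,180 g ÷ 1.07 g/mL = 18,860 mL.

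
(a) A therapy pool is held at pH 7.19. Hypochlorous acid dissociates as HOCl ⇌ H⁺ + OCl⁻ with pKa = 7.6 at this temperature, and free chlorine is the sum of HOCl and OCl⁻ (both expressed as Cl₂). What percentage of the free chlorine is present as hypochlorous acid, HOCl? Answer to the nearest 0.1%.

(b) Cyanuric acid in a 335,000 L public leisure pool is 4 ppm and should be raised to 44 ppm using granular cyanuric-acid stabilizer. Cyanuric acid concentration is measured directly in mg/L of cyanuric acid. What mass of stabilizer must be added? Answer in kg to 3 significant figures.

(a) [OCl⁻]/[HOCl] = 10^(pH − pKa) = 10^(7.19 − 7.6) = 10^-0.41 = 0.389.
(a) Fraction as HOCl = 1 / (1 + 0.389) = 0.7199.

(b) CYA to add: (44 − 4) = 40 mg/L × 335,000 L = 13,400 g cyanuric acid.

(a) 72.0%; (b) 13.4 kg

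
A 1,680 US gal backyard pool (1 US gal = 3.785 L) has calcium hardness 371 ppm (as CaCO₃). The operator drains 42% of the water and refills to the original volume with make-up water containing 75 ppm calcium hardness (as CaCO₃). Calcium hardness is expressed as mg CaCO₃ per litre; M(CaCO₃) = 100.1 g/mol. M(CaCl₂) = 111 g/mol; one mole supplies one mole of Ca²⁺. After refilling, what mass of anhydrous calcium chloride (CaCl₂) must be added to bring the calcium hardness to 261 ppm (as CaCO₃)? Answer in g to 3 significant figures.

101 g

Volume: 1,680 US gal × 3.785 L/gal = 6,359 L.
After draining 42% and refilling: 371 × 0.58 + 75 × 0.42 = 246.68 ppm.
Deficit to target: 261 − 246.68 = 14.32 mg/L.
As CaCO₃: 14.32 mg/L × 6,359 L = 91.06 g; ÷ 100.1 = 0.9097 mol Ca²⁺.
Mass: 0.9097 × 111 = 101 g.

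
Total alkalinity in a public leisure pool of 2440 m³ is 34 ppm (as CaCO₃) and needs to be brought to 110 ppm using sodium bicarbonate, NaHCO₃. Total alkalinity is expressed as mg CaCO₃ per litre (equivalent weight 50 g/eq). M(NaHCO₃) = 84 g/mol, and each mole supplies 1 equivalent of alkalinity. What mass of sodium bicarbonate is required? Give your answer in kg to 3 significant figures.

Volume: 2440 m³ = 2,440,000 L.
Alkalinity to add: (110 − 34) = 76 mg/L as CaCO₃ × 2,440,000 L = 185,400 g as CaCO₃.
Equivalents: 185,400 g ÷ 50 g/eq = 3709 eq.
NaHCO₃ supplies 1 eq per mole → 3709 mol.
Mass: 3709 mol × 84 g/mol = 311,500 g.

312 kg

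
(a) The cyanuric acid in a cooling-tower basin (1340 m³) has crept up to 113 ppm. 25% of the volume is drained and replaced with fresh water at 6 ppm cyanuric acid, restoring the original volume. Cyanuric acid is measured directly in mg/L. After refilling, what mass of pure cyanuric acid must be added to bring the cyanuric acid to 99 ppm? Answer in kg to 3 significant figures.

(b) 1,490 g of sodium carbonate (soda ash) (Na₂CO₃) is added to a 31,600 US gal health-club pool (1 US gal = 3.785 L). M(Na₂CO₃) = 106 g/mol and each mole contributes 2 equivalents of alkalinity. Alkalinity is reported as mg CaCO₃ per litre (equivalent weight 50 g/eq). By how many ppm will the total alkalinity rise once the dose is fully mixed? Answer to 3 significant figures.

(a) 17.1 kg; (b) 11.8 ppm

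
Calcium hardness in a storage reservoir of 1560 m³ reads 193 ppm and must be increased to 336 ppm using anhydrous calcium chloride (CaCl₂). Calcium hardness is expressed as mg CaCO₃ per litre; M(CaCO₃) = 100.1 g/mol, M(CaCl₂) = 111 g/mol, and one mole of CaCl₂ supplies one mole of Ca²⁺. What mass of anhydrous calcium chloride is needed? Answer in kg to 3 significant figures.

247 kg

Volume: 1560 m³ = 1,560,000 L.
Hardness to add: (336 − 193) = 143 mg/L as CaCO₃ × 1,560,000 L = 223,100 g as CaCO₃.
Moles of Ca²⁺ (1 mol Ca²⁺ ≡ 1 mol CaCO₃): 223,100 / 100.1 g/mol = 2229 mol.
Mass of CaCl₂: 2229 × 111 = 247,400 g.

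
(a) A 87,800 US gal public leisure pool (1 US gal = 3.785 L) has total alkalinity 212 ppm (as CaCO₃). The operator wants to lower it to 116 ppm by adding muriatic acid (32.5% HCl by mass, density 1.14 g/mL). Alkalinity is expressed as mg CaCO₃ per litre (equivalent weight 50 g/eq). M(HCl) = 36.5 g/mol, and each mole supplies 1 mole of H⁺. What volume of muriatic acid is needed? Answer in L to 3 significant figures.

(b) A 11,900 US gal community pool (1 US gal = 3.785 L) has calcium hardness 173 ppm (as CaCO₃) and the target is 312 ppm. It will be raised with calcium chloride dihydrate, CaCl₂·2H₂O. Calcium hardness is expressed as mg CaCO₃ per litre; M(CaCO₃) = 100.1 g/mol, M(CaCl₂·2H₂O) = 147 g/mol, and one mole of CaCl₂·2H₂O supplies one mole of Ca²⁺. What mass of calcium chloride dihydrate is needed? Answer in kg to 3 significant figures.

(a) 62.9 L; (b) 9.19 kg

(a) Volume: 87,800 US gal × 3.785 L/gal = 332,323 L.
(a) Alkalinity to neutralize: (212 − 116) = 96 mg/L as CaCO₃ × 332,323 L = 31,900 g as CaCO₃.
(a) Equivalents of H⁺ required: 31,900 ÷ 50 g/eq = 638.1 eq = 638.1 mol HCl.
(a) Mass of HCl: 638.1 × 36.5 = 23,290 g.
(a) Mass of 32.5% solution: 23,290 / 0.325 = 71,660 g.
(a) Volume: 71,660 g ÷ 1.14 g/mL = 62,860 mL.

(b) Volume: 11,900 US gal × 3.785 L/gal = 45,042 L.
(b) Hardness to add: (312 − 173) = 139 mg/L as CaCO₃ × 45,042 L = 6261 g as CaCO₃.
(b) Moles of Ca²⁺ (1 mol Ca²⁺ ≡ 1 mol CaCO₃): 6261 / 100.1 g/mol = 62.55 mol.
(b) Mass of CaCl₂·2H₂O: 62.55 × 147 = 9194 g.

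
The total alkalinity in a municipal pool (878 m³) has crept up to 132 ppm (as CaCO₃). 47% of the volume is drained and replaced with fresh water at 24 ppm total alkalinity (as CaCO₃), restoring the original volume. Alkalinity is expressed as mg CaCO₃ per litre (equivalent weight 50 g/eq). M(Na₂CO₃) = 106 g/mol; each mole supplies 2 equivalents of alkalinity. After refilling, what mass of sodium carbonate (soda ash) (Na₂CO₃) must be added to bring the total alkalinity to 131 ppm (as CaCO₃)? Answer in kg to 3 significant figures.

46.3 kg

Volume: 878 m³ = 878,000 L.
After draining 47% and refilling: 132 × 0.53 + 24 × 0.47 = 81.24 ppm.
Deficit to target: 131 − 81.24 = 49.76 mg/L.
As CaCO₃: 49.76 mg/L × 878,000 L = 43,690 g; ÷ 50 g/eq ÷ 2 = 436.9 mol Na₂CO₃.
Mass: 436.9 × 106 = 46,310 g.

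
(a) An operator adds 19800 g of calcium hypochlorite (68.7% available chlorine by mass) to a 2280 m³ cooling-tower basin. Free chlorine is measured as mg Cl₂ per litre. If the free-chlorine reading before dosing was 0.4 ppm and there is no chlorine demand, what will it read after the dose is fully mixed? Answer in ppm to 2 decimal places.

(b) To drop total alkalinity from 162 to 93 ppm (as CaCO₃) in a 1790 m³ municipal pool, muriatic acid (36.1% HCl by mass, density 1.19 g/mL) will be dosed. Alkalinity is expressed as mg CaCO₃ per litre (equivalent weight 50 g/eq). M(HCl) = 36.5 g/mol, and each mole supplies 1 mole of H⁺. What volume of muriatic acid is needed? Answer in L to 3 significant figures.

(a) 6.37 ppm; (b) 210 L

(a) Volume: 2280 m³ = 2,280,000 L.
(a) Available chlorine delivered: 19,800 g × 0.687 = 13,600 g as Cl₂.
(a) Concentration rise: 13,600 g / 2,280,000 L = 5.966 mg/L = 5.97 ppm.
(a) Final FC: 0.4 + 5.97 = 6.37 ppm.

(b) Volume: 1790 m³ = 1,790,000 L.
(b) Alkalinity to neutralize: (162 − 93) = 69 mg/L as CaCO₃ × 1,790,000 L = 123,500 g as CaCO₃.
(b) Equivalents of H⁺ required: 123,500 ÷ 50 g/eq = 2470 eq = 2470 mol HCl.
(b) Mass of HCl: 2470 × 36.5 = 90,160 g.
(b) Mass of 36.1% solution: 90,160 / 0.361 = 249,800 g.
(b) Volume: 249,800 g ÷ 1.19 g/mL = 209,900 mL.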